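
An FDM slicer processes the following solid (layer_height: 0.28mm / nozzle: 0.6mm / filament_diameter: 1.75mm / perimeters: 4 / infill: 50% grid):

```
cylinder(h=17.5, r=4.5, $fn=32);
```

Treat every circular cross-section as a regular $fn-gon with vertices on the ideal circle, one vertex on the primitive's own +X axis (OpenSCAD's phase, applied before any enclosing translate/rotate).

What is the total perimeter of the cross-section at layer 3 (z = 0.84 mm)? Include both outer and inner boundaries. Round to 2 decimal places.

At z = 0.84 mm: the cylinder: section is a regular 32-gon, circumradius r=4.5 (perimeter = 2·32·4.500·sin(180°/32) = 28.23 mm). Overall, the cross-section is a single solid region. Total boundary length (outer) = 28.23 mm.

28.23 mm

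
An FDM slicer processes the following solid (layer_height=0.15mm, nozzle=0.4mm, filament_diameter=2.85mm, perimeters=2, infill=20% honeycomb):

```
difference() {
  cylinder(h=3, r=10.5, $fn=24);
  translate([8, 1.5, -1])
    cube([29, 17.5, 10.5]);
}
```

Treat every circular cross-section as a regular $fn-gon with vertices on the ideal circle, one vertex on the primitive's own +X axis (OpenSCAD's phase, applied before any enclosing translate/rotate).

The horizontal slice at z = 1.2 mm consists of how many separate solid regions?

At z = 1.2 mm: the r=10.5 cylinder gives a regular 24-gon of circumradius 10.5 (constant along its height); the cube at (8, 1.5) is present — its section is the full 29×17.5 rectangle; Subtracting the remaining from the first: starting from the r=10.5 cylinder, the 29×17.5 cube at (8, 1.5) partially overlaps it — only the 7.58 mm² overlap (of its 507.50 mm²) is removed, clipping the outline — 1 connected region. The result has 1 disconnected region.

1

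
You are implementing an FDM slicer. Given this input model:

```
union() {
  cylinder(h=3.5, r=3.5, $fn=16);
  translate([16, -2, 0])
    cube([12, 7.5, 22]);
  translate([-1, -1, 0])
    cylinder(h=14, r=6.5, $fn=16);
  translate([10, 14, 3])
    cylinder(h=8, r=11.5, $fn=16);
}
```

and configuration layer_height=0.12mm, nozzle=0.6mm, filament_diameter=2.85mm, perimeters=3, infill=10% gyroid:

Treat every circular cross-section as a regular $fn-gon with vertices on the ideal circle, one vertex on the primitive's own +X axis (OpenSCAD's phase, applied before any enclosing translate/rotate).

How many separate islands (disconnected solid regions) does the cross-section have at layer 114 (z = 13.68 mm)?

2

At z = 13.68 mm: the cylinder is not intersected at this z (z outside [0, 3.5]); the cube at (16, -2) is present — its section is the full 12×7.5 rectangle; the cylinder at (-1, -1): section is a regular 16-gon, circumradius r=6.5; the cylinder at (10, 14) is absent (z outside [3, 11]); Merging all regions: the 2 present regions are separate (no shared area or edge), so areas and boundary lengths simply add and each stays a separate island — 2 connected regions. Overall, the cross-section has 2 separate islands. Island count = 2.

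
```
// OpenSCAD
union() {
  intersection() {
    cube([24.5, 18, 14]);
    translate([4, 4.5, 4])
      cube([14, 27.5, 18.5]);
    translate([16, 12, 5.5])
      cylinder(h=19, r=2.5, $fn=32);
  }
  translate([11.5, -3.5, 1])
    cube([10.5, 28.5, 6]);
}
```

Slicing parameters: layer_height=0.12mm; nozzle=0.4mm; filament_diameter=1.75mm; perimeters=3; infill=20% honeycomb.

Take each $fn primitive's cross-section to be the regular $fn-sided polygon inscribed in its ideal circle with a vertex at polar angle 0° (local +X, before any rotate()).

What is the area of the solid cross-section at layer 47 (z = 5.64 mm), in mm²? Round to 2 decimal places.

299.25 mm²

At z = 5.64 mm: the cube is present — its section is the full 24.5×18 rectangle (area 441.00 mm²); the 14×27.5 cube at (4, 4.5) contributes its full rectangle (area 385.00 mm²); the r=2.5 cylinder at (16, 12) gives a regular 32-gon of circumradius 2.5 (constant along its height) (area = (32/2)·2.500²·sin(360°/32) = 19.51 mm²); Taking the intersection: the 14×27.5 cube at (4, 4.5) partially overlaps the 24.5×18 cube; clipping to the common part keeps 189.00 mm²; the r=2.5 cylinder at (16, 12) partially overlaps the running intersection; clipping to the common part keeps 18.51 mm² — area = 18.51 mm²; the 10.5×28.5 cube at (11.5, -3.5) contributes its full rectangle (area 299.25 mm²); Combining (union): that combined region lies entirely inside the 10.5×28.5 cube at (11.5, -3.5), so the union is just the 10.5×28.5 cube at (11.5, -3.5) — area = 299.25 mm². Overall, the cross-section is a single solid region. Net area = 299.25 mm².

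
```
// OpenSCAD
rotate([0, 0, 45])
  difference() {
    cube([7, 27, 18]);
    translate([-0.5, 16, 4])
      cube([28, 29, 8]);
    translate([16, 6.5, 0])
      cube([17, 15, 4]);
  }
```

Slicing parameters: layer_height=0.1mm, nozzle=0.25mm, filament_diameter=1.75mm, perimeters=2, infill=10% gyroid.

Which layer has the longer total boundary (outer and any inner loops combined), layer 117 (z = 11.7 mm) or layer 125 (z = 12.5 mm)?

layer 125 (z = 12.5 mm)

Layer 117 (z = 11.7): the cube (footprint 7×27) is included at this height (perimeter 68.00 mm); the 28×29 cube at (-0.5, 16) contributes its full rectangle (perimeter 114.00 mm); the cube at (16, 6.5) is absent (z outside [0, 4]); Taking the first minus the rest: starting from the 7×27 cube, the 28×29 cube at (-0.5, 16) partially overlaps it — only the 77.00 mm² overlap (of its 812.00 mm²) is removed, clipping the outline — boundary = 46.00 mm; (rotated 45° about Z; rotation is an isometry so areas/perimeters/island counts are preserved). So its perimeter = 46.00 mm. Layer 125 (z = 12.5): the 7×27 cube contributes its full rectangle (perimeter 68.00 mm); the cube at (-0.5, 16) is not intersected at this z (z outside [4, 12]); the cube at (16, 6.5) is not intersected at this z (z outside [0, 4]); Subtracting the remaining from the first: none of the subtracted shapes is present at this height, so the 7×27 cube is unchanged — boundary = 68.00 mm; (whole slice rotated 45° about Z — lengths, areas and connectivity unchanged). So its perimeter = 68.00 mm. Layer 125 is larger (68.00 vs 46.00 mm).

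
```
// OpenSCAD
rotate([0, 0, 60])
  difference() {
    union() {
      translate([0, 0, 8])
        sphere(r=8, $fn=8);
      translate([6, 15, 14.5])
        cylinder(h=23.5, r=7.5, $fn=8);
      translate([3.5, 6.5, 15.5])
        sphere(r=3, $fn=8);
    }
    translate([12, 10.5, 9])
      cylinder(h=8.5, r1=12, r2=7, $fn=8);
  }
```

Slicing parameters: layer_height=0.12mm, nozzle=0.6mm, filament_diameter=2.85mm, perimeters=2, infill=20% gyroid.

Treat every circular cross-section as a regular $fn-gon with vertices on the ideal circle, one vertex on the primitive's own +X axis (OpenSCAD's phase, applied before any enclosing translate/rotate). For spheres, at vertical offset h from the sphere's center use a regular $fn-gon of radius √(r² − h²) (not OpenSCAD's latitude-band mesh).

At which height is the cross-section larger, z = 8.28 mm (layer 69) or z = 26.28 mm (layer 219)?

layer 69 (z = 8.28 mm)

Layer 69 (z = 8.28): the r=8 sphere slices to a regular 8-gon of circumradius 7.995 (√(r²−h²) with h=0.28 from center) (area = (8/2)·7.995²·sin(360°/8) = 180.80 mm²); the cylinder at (6, 15) does not reach this height (z outside [14.5, 38]); the sphere at (3.5, 6.5) is absent (|z−center|=7.220 > r=3); Merging all regions: only the r=8 sphere is present, so the union is just that shape — area = 180.80 mm²; the cone at (12, 10.5) is not intersected at this z (z outside [9, 17.5]); Subtracting the remaining from the first: none of the subtracted shapes is present at this height, so the result so far is unchanged — area = 180.80 mm²; (whole slice rotated 60° about Z — lengths, areas and connectivity unchanged). So its area = 180.80 mm². Layer 219 (z = 26.28): the sphere is absent (|z−center|=18.280 > r=8); the cylinder at (6, 15): section is a regular 8-gon, circumradius r=7.5 (area = (8/2)·7.500²·sin(360°/8) = 159.10 mm²); the sphere at (3.5, 6.5) is not intersected at this z (|z−center|=10.780 > r=3); Combining (union): only the r=7.5 cylinder at (6, 15) is present, so the union is just that shape — area = 159.10 mm²; the cone at (12, 10.5) is not intersected at this z (z outside [9, 17.5]); Subtracting the remaining from the first: none of the subtracted shapes is present at this height, so that combined region is unchanged — area = 159.10 mm²; (rotated 60° about Z; rotation is an isometry so areas/perimeters/island counts are preserved). So its area = 159.10 mm². Layer 69 is larger (180.80 vs 159.10 mm²).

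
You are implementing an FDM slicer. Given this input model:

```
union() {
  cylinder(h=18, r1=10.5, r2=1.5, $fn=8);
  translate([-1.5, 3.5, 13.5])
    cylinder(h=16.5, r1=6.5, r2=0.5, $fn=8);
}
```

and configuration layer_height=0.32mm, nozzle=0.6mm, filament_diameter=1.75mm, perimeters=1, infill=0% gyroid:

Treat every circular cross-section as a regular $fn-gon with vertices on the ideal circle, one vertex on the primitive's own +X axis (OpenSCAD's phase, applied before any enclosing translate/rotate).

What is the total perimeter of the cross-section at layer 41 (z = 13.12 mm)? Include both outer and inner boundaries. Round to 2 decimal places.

24.12 mm

At z = 13.12 mm: the cone (r1=10.5→r2=1.5) has section circumradius 3.940 here — a regular 8-gon (perimeter = 2·8·3.940·sin(180°/8) = 24.12 mm); the cone at (-1.5, 3.5) does not reach this height (z outside [13.5, 30]); Combining (union): only the cone is present, so the union is just that shape — boundary = 24.12 mm. Overall, the cross-section is a single solid region. Total boundary length (outer) = 24.12 mm.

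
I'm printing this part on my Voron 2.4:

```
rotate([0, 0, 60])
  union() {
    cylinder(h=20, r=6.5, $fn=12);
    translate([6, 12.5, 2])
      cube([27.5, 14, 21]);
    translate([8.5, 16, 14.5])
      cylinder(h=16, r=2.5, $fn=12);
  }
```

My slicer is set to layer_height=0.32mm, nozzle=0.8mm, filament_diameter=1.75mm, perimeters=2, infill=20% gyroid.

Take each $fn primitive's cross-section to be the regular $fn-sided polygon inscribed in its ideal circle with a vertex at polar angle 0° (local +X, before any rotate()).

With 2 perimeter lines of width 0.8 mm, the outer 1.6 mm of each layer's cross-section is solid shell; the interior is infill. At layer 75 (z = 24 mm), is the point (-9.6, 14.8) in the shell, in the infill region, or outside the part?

At z = 24 mm: the cylinder is not intersected at this z (z outside [0, 20]); the cube at (6, 12.5) is not intersected at this z (z outside [2, 23]); the r=2.5 cylinder at (8.5, 16) contributes a regular 12-gon of circumradius 2.5; Taking the union: only the r=2.5 cylinder at (8.5, 16) is present, so the union is just that shape — 1 connected region; (rotated 60° about Z; rotation is an isometry so areas/perimeters/island counts are preserved). Overall, the cross-section is a single solid region. Undo the 60° rotation: the query point maps to (8.017, 15.714) in the un-rotated model frame. The nearest boundary edge runs (6.33, 14.75)→(7.25, 13.83); distance from the point to it = 1.87 mm. The point is inside the cross-section and 1.87 mm from the nearest boundary — more than the 1.6 mm shell width (2 × 0.8), so it's in the infill interior.

infill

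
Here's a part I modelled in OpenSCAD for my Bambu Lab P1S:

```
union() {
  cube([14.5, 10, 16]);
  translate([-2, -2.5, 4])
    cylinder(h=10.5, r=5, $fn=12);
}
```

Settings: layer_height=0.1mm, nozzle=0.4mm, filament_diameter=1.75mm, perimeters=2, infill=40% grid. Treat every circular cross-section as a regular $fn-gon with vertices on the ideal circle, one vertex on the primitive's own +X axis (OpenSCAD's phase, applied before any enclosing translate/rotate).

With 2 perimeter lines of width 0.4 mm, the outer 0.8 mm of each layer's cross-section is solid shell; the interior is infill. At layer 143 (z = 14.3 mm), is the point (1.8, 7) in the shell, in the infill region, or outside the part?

infill

At z = 14.3 mm: the 14.5×10 cube contributes its full rectangle; the cylinder at (-2, -2.5): section is a regular 12-gon, circumradius r=5; Merging all regions: the regions partially overlap (shared area 2.62 mm²), so overlapping operands fuse into one piece — 1 connected region. Overall, the cross-section is a single solid region. The nearest boundary edge runs (0.00, 1.96)→(0.00, 10.00); distance from the point to it = 1.80 mm. The point is inside the cross-section and 1.80 mm from the nearest boundary — more than the 0.8 mm shell width (2 × 0.4), so it's in the infill interior.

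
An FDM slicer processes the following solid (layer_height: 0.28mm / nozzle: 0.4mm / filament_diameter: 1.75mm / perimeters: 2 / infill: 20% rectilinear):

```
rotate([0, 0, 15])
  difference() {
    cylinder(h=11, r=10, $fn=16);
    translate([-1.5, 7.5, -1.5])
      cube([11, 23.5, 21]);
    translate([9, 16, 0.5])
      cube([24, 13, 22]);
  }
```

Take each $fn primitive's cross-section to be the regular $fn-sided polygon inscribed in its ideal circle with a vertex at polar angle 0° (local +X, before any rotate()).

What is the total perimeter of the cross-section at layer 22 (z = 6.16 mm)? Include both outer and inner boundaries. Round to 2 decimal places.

64.00 mm

At z = 6.16 mm: the r=10 cylinder contributes a regular 16-gon of circumradius 10 (perimeter = 2·16·10.000·sin(180°/16) = 62.43 mm); the 11×23.5 cube at (-1.5, 7.5) contributes its full rectangle (perimeter 69.00 mm); the cube at (9, 16) (footprint 24×13) is included at this height (perimeter 74.00 mm); After the difference (first − rest): starting from the r=10 cylinder, the 11×23.5 cube at (-1.5, 7.5) partially overlaps it — only the 13.90 mm² overlap (of its 258.50 mm²) is removed, clipping the outline; the 24×13 cube at (9, 16) misses the remaining region (no effect) — boundary = 64.00 mm; (rotated 15° about Z; rotation is an isometry so areas/perimeters/island counts are preserved). Overall, the cross-section is a single solid region. Total boundary length (outer) = 64.00 mm.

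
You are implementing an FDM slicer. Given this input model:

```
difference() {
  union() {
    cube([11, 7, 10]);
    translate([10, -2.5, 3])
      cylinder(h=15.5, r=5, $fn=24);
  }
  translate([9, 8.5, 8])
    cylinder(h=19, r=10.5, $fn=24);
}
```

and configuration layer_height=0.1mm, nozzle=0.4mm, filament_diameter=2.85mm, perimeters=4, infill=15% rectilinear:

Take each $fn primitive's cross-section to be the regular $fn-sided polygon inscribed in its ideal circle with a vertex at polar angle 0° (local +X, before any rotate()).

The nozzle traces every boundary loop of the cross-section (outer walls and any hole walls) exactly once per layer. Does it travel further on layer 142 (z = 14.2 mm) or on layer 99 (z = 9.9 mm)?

Layer 142 (z = 14.2): the cube does not reach this height (z outside [0, 10]); the cylinder at (10, -2.5): section is a regular 24-gon, circumradius r=5 (perimeter = 2·24·5.000·sin(180°/24) = 31.33 mm); Taking the union: only the r=5 cylinder at (10, -2.5) is present, so the union is just that shape — boundary = 31.33 mm; the r=10.5 cylinder at (9, 8.5) contributes a regular 24-gon of circumradius 10.5 (perimeter = 2·24·10.500·sin(180°/24) = 65.79 mm); After the difference (first − rest): starting from that combined region, the r=10.5 cylinder at (9, 8.5) partially overlaps it — only the 29.14 mm² overlap (of its 342.42 mm²) is removed, clipping the outline — boundary = 28.89 mm. So its perimeter = 28.89 mm. Layer 99 (z = 9.9): the cube (footprint 11×7) is included at this height (perimeter 36.00 mm); the r=5 cylinder at (10, -2.5) gives a regular 24-gon of circumradius 5 (constant along its height) (perimeter = 2·24·5.000·sin(180°/24) = 31.33 mm); Taking the union: the regions partially overlap (shared area 9.96 mm²), so the edge portions inside another operand are dropped and the merged outline is re-measured after clipping — boundary = 53.40 mm; the r=10.5 cylinder at (9, 8.5) contributes a regular 24-gon of circumradius 10.5 (perimeter = 2·24·10.500·sin(180°/24) = 65.79 mm); Taking the first minus the rest: starting from the result so far, the r=10.5 cylinder at (9, 8.5) partially overlaps it — only the 92.12 mm² overlap (of its 342.42 mm²) is removed, clipping the outline — boundary = 39.35 mm. So its perimeter = 39.35 mm. Layer 99 is larger (39.35 vs 28.89 mm).

layer 99 (z = 9.9 mm)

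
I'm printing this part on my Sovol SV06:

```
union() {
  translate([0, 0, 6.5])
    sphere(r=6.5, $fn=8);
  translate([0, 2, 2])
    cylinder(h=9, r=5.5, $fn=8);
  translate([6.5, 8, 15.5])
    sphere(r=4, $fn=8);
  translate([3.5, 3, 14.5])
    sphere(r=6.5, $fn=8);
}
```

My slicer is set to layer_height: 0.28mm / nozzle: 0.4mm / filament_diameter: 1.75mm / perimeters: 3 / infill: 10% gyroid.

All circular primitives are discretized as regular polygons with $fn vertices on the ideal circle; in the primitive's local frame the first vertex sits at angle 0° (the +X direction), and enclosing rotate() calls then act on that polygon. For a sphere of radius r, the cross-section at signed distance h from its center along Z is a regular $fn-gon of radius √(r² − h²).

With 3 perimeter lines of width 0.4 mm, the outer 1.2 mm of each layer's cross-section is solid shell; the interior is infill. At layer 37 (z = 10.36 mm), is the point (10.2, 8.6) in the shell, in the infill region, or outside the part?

outside

At z = 10.36 mm: the r=6.5 sphere slices to a regular 8-gon of circumradius 5.230 (√(r²−h²) with h=3.86 from center); the r=5.5 cylinder at (0, 2) gives a regular 8-gon of circumradius 5.5 (constant along its height); the sphere at (6.5, 8) is not intersected at this z (|z−center|=5.140 > r=4); the sphere at (3.5, 3): section is a regular 8-gon, circumradius = √(r²−h²) = √(6.5²−4.14²) = 5.011; Merging all regions: the regions partially overlap (shared area 104.41 mm²), so overlapping operands fuse into one piece — 1 connected region. Overall, the cross-section is a single solid region. The nearest boundary edge runs (3.50, 8.01)→(7.04, 6.54); distance from the point to it = 3.77 mm. The point is not inside any of the regions above, so it lies outside the cross-section (3.77 mm from the nearest boundary).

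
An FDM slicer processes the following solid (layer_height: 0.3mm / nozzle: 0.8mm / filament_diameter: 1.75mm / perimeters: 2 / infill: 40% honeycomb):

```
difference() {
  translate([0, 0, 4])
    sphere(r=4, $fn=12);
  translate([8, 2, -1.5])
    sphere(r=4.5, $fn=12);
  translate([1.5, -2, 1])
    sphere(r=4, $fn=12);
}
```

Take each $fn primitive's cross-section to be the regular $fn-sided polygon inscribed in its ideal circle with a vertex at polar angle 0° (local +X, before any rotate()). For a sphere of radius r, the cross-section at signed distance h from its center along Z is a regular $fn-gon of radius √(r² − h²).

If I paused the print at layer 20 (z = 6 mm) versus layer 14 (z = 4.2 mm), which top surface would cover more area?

Layer 20 (z = 6): the r=4 sphere contributes a regular 12-gon of circumradius √(4²−2²) = 3.464 (area = (12/2)·3.464²·sin(360°/12) = 36.00 mm²); the sphere at (8, 2) is absent (|z−center|=7.500 > r=4.5); the sphere at (1.5, -2) does not reach this height (|z−center|=5.000 > r=4); Taking the first minus the rest: none of the subtracted shapes is present at this height, so the r=4 sphere is unchanged — area = 36.00 mm². So its area = 36.00 mm². Layer 14 (z = 4.2): the sphere: section is a regular 12-gon, circumradius = √(r²−h²) = √(4²−0.2²) = 3.995 (area = (12/2)·3.995²·sin(360°/12) = 47.88 mm²); the sphere at (8, 2) is absent (|z−center|=5.700 > r=4.5); the r=4 sphere at (1.5, -2) slices to a regular 12-gon of circumradius 2.400 (√(r²−h²) with h=3.2 from center) (area = (12/2)·2.400²·sin(360°/12) = 17.28 mm²); Subtracting the remaining from the first: starting from the r=4 sphere (47.88 mm²), the r=4 sphere at (1.5, -2) partially overlaps it — only the 14.01 mm² overlap (of its 17.28 mm²) is removed, clipping the outline — area = 33.87 mm². So its area = 33.87 mm². Layer 20 is larger (36.00 vs 33.87 mm²).

layer 20 (z = 6 mm)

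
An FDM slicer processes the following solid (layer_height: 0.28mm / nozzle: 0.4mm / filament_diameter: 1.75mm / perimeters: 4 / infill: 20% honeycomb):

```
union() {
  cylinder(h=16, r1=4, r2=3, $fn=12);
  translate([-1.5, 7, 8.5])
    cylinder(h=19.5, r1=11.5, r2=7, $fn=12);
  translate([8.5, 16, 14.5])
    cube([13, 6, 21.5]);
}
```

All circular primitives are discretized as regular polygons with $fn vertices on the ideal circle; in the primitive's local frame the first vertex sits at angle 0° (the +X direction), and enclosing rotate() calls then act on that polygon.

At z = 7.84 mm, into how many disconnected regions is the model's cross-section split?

1

At z = 7.84 mm: the cone contributes a regular 12-gon of circumradius 3.510 (interpolated between r1=4 and r2=3 at t=0.490); the cone at (-1.5, 7) is absent (z outside [8.5, 28]); the cube at (8.5, 16) is absent (z outside [14.5, 36]); Taking the union: only the cone is present, so the union is just that shape — 1 connected region. The result has 1 disconnected region.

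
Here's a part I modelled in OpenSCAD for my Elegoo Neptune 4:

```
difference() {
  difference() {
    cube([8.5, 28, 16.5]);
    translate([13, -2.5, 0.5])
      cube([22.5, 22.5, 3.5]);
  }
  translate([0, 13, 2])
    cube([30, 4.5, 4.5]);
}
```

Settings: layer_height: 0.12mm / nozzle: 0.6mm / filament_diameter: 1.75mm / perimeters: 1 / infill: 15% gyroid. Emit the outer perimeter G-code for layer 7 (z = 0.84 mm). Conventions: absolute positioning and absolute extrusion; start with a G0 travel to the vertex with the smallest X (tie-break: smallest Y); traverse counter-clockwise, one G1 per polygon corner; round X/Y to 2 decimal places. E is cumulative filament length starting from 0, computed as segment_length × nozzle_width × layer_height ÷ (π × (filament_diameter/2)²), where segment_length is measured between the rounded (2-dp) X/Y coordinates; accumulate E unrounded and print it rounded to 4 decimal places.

G0 X0.00 Y0.00 Z0.84
G1 X8.50 Y0.00 E0.2544
G1 X8.50 Y28.00 E1.0926
G1 X0.00 Y28.00 E1.3470
G1 X0.00 Y0.00 E2.1852

At z = 0.84 mm: the cube (footprint 8.5×28) is included at this height; the 22.5×22.5 cube at (13, -2.5) contributes its full rectangle; Taking the first minus the rest: starting from the 8.5×28 cube, the 22.5×22.5 cube at (13, -2.5) misses the remaining region (no effect) — 1 connected region; the cube at (0, 13) is not intersected at this z (z outside [2, 6.5]); Taking the first minus the rest: none of the subtracted shapes is present at this height, so the result so far is unchanged — 1 connected region. The outline is a single polygon with 4 vertices. Extrusion per mm of travel: 0.6 × 0.12 / (π × 0.875²) = 0.029934. Accumulating E over each segment gives final E = 2.1852.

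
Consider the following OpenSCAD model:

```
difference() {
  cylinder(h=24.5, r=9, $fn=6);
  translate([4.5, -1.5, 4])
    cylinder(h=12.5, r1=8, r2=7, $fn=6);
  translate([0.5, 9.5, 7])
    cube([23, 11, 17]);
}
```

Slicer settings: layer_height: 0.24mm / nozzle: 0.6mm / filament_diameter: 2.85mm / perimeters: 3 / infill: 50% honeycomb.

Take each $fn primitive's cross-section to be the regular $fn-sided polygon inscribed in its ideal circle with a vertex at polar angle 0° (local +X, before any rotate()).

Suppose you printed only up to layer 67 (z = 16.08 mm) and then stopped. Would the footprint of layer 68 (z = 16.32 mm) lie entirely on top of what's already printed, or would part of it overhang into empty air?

entirely on top

Compare the two slices. At z = 16.08: the cylinder: section is a regular 6-gon, circumradius r=9 (area = (6/2)·9.000²·sin(360°/6) = 210.44 mm²); the cone at (4.5, -1.5) contributes a regular 6-gon of circumradius 7.034 (interpolated between r1=8 and r2=7 at t=0.966) (area = (6/2)·7.034²·sin(360°/6) = 128.53 mm²); the 23×11 cube at (0.5, 9.5) contributes its full rectangle (area 253.00 mm²); After the difference (first − rest): starting from the r=9 cylinder (210.44 mm²), the cone at (4.5, -1.5) partially overlaps it — only the 96.37 mm² overlap (of its 128.53 mm²) is removed, clipping the outline; the 23×11 cube at (0.5, 9.5) misses the remaining region (no effect) — area = 114.08 mm². At z = 16.32: the r=9 cylinder gives a regular 6-gon of circumradius 9 (constant along its height) (area = (6/2)·9.000²·sin(360°/6) = 210.44 mm²); the cone at (4.5, -1.5) contributes a regular 6-gon of circumradius 7.014 (interpolated between r1=8 and r2=7 at t=0.986) (area = (6/2)·7.014²·sin(360°/6) = 127.83 mm²); the 23×11 cube at (0.5, 9.5) contributes its full rectangle (area 253.00 mm²); Taking the first minus the rest: starting from the r=9 cylinder (210.44 mm²), the cone at (4.5, -1.5) partially overlaps it — only the 95.98 mm² overlap (of its 127.83 mm²) is removed, clipping the outline; the 23×11 cube at (0.5, 9.5) misses the remaining region (no effect) — area = 114.46 mm². Checking containment: the cross-section at z = 16.32 is a subset of the cross-section at z = 16.08.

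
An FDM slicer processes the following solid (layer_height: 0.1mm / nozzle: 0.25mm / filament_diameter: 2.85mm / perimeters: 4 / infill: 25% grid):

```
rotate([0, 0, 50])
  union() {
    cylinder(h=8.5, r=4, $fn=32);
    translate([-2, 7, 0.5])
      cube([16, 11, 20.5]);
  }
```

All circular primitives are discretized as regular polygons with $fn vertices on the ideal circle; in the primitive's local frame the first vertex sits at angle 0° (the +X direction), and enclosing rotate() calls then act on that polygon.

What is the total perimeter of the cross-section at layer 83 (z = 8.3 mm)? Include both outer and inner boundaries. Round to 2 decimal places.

79.09 mm

At z = 8.3 mm: the r=4 cylinder gives a regular 32-gon of circumradius 4 (constant along its height) (perimeter = 2·32·4.000·sin(180°/32) = 25.09 mm); the cube at (-2, 7) is present — its section is the full 16×11 rectangle (perimeter 54.00 mm); Taking the union: the 2 present regions are separate (no shared area or edge), so areas and boundary lengths simply add and each stays a separate island — boundary = 79.09 mm; (whole slice rotated 50° about Z — lengths, areas and connectivity unchanged). Overall, the cross-section has 2 separate islands. Total boundary length (outer) = 79.09 mm.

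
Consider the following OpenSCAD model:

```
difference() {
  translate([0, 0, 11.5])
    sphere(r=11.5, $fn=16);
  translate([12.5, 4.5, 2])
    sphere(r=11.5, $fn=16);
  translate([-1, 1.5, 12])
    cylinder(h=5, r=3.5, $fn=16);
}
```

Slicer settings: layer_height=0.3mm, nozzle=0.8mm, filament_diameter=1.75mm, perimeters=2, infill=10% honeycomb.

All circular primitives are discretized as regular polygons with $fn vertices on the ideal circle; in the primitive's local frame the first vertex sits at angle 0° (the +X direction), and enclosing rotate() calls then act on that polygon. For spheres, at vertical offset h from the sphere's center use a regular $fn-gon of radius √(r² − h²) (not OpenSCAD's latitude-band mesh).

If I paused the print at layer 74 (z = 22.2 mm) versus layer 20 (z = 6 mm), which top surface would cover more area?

layer 20 (z = 6 mm)

Layer 74 (z = 22.2): the r=11.5 sphere contributes a regular 16-gon of circumradius √(11.5²−10.7²) = 4.214 (area = (16/2)·4.214²·sin(360°/16) = 54.37 mm²); the sphere at (12.5, 4.5) does not reach this height (|z−center|=20.200 > r=11.5); the cylinder at (-1, 1.5) is absent (z outside [12, 17]); Subtracting the remaining from the first: none of the subtracted shapes is present at this height, so the r=11.5 sphere is unchanged — area = 54.37 mm². So its area = 54.37 mm². Layer 20 (z = 6): the r=11.5 sphere slices to a regular 16-gon of circumradius 10.100 (√(r²−h²) with h=5.5 from center) (area = (16/2)·10.100²·sin(360°/16) = 312.27 mm²); the r=11.5 sphere at (12.5, 4.5) slices to a regular 16-gon of circumradius 10.782 (√(r²−h²) with h=4 from center) (area = (16/2)·10.782²·sin(360°/16) = 355.90 mm²); the cylinder at (-1, 1.5) does not reach this height (z outside [12, 17]); Subtracting the remaining from the first: starting from the r=11.5 sphere (312.27 mm²), the r=11.5 sphere at (12.5, 4.5) partially overlaps it — only the 80.27 mm² overlap (of its 355.90 mm²) is removed, clipping the outline — area = 232.00 mm². So its area = 232.00 mm². Layer 20 is larger (232.00 vs 54.37 mm²).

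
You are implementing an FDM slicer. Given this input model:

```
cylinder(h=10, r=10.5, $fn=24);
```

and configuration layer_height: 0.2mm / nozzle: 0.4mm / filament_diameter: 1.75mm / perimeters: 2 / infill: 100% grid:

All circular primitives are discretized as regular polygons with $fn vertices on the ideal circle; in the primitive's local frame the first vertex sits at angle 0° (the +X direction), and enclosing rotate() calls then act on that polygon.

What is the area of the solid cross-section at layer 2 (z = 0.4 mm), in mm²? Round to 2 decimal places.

342.42 mm²

At z = 0.4 mm: the cylinder: section is a regular 24-gon, circumradius r=10.5 (area = (24/2)·10.500²·sin(360°/24) = 342.42 mm²). Overall, the cross-section is a single solid region. Net area = 342.42 mm².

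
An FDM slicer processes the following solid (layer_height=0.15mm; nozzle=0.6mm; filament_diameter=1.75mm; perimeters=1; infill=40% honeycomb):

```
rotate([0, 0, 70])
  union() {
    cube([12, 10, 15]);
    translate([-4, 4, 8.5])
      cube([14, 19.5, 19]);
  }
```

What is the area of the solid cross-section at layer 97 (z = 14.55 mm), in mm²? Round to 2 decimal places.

At z = 14.55 mm: the cube is present — its section is the full 12×10 rectangle (area 120.00 mm²); the 14×19.5 cube at (-4, 4) contributes its full rectangle (area 273.00 mm²); Combining (union): the regions partially overlap — summed areas 393.00 mm² minus the doubly-counted overlap 60.00 mm² gives 333.00 mm² — area = 333.00 mm²; (rotated 70° about Z; rotation is an isometry so areas/perimeters/island counts are preserved). Overall, the cross-section is a single solid region. Net area = 333.00 mm².

333.00 mm²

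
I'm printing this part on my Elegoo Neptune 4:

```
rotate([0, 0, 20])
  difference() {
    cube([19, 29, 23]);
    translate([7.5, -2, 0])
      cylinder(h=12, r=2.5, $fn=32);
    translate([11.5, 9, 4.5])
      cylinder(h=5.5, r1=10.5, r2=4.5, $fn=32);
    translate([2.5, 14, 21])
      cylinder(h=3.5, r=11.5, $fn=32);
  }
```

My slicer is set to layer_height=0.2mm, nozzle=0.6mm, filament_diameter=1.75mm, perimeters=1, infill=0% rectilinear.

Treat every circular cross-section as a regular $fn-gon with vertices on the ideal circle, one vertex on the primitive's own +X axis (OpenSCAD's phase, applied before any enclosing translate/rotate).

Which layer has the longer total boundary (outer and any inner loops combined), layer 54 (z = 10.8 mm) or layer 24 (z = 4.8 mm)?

Layer 54 (z = 10.8): the cube is present — its section is the full 19×29 rectangle (perimeter 96.00 mm); the r=2.5 cylinder at (7.5, -2) gives a regular 32-gon of circumradius 2.5 (constant along its height) (perimeter = 2·32·2.500·sin(180°/32) = 15.68 mm); the cone at (11.5, 9) does not reach this height (z outside [4.5, 10]); the cylinder at (2.5, 14) does not reach this height (z outside [21, 24.5]); After the difference (first − rest): starting from the 19×29 cube, the r=2.5 cylinder at (7.5, -2) partially overlaps it — only the 1.00 mm² overlap (of its 19.51 mm²) is removed, clipping the outline — boundary = 96.22 mm; (rotated 20° about Z; rotation is an isometry so areas/perimeters/island counts are preserved). So its perimeter = 96.22 mm. Layer 24 (z = 4.8): the cube (footprint 19×29) is included at this height (perimeter 96.00 mm); the r=2.5 cylinder at (7.5, -2) contributes a regular 32-gon of circumradius 2.5 (perimeter = 2·32·2.500·sin(180°/32) = 15.68 mm); the cone at (11.5, 9): at t=0.055 of its height the radius interpolates to r₁+(r₂−r₁)t = 10.173, giving a regular 32-gon of that circumradius (perimeter = 2·32·10.173·sin(180°/32) = 63.81 mm); the cylinder at (2.5, 14) is absent (z outside [21, 24.5]); Taking the first minus the rest: starting from the 19×29 cube, the r=2.5 cylinder at (7.5, -2) partially overlaps it — only the 1.00 mm² overlap (of its 19.51 mm²) is removed, clipping the outline; the cone at (11.5, 9) partially overlaps it — only the 290.23 mm² overlap (of its 323.02 mm²) is removed, clipping the outline — boundary = 111.36 mm; (rotated 20° about Z; rotation is an isometry so areas/perimeters/island counts are preserved). So its perimeter = 111.36 mm. Layer 24 is larger (111.36 vs 96.22 mm).

layer 24 (z = 4.8 mm)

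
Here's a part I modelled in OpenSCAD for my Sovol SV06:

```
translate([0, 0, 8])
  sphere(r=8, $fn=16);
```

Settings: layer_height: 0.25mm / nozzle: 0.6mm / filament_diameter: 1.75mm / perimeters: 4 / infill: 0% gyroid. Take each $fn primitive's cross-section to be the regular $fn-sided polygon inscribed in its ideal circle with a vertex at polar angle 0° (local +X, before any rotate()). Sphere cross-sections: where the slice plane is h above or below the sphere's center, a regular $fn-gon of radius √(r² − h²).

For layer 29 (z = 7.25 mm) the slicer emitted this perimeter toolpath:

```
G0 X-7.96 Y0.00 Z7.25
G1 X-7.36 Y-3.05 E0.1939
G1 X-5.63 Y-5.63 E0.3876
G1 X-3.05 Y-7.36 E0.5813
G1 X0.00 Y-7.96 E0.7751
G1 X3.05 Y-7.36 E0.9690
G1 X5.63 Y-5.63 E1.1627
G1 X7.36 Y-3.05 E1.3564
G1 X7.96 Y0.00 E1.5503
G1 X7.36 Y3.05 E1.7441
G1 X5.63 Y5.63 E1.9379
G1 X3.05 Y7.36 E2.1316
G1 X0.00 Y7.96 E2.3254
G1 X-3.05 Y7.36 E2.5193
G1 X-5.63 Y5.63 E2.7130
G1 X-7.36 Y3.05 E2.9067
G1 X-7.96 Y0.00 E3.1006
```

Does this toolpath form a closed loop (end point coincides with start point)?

Start point (G0): (-7.96, 0.00). End point (last G1): the path returns to the start — closed.

yes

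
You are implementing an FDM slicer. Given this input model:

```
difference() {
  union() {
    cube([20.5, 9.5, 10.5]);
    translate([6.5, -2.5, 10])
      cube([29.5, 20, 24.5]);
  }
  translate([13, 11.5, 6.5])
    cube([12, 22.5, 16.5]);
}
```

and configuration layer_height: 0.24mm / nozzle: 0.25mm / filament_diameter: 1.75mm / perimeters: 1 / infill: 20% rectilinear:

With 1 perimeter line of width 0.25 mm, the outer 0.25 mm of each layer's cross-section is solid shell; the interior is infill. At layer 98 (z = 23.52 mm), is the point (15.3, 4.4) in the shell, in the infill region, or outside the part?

At z = 23.52 mm: the cube is not intersected at this z (z outside [0, 10.5]); the cube at (6.5, -2.5) (footprint 29.5×20) is included at this height; Merging all regions: only the 29.5×20 cube at (6.5, -2.5) is present, so the union is just that shape — 1 connected region; the cube at (13, 11.5) does not reach this height (z outside [6.5, 23]); Subtracting the remaining from the first: none of the subtracted shapes is present at this height, so the result so far is unchanged — 1 connected region. Overall, the cross-section is a single solid region. The nearest boundary edge runs (6.50, -2.50)→(36.00, -2.50); distance from the point to it = 6.90 mm. The point is inside the cross-section and 6.90 mm from the nearest boundary — more than the 0.25 mm shell width (1 × 0.25), so it's in the infill interior.

infill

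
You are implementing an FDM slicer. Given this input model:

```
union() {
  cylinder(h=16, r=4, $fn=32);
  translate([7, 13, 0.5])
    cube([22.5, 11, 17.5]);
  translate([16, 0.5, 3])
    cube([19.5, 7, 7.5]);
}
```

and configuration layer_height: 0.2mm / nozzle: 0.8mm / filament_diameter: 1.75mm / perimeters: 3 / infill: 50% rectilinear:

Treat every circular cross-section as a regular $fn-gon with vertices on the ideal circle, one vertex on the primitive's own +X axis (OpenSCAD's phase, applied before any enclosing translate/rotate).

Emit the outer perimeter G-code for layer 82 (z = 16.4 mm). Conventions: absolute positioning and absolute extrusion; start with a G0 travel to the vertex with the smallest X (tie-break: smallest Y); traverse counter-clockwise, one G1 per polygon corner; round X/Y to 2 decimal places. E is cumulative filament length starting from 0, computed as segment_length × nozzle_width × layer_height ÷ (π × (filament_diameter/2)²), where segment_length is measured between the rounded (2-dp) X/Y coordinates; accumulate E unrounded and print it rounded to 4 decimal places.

At z = 16.4 mm: the cylinder is not intersected at this z (z outside [0, 16]); the cube at (7, 13) is present — its section is the full 22.5×11 rectangle; the cube at (16, 0.5) does not reach this height (z outside [3, 10.5]); Merging all regions: only the 22.5×11 cube at (7, 13) is present, so the union is just that shape — 1 connected region. The outline is a single polygon with 4 vertices. Extrusion per mm of travel: 0.8 × 0.2 / (π × 0.875²) = 0.066520. Accumulating E over each segment gives final E = 4.4569.

G0 X7.00 Y13.00 Z16.40
G1 X29.50 Y13.00 E1.4967
G1 X29.50 Y24.00 E2.2284
G1 X7.00 Y24.00 E3.7251
G1 X7.00 Y13.00 E4.4569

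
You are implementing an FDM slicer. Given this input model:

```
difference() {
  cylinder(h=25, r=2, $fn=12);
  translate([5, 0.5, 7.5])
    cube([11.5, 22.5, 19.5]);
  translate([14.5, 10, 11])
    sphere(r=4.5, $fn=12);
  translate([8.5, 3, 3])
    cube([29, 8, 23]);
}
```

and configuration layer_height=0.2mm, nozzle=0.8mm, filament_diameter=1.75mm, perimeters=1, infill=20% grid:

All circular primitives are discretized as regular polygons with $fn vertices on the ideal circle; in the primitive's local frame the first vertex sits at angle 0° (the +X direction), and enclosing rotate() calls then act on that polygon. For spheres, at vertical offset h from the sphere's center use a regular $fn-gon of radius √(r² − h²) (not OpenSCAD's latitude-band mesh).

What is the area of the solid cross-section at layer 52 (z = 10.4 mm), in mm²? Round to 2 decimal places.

12.00 mm²

At z = 10.4 mm: the r=2 cylinder gives a regular 12-gon of circumradius 2 (constant along its height) (area = (12/2)·2.000²·sin(360°/12) = 12.00 mm²); the 11.5×22.5 cube at (5, 0.5) contributes its full rectangle (area 258.75 mm²); the r=4.5 sphere at (14.5, 10) slices to a regular 12-gon of circumradius 4.460 (√(r²−h²) with h=0.6 from center) (area = (12/2)·4.460²·sin(360°/12) = 59.67 mm²); the cube at (8.5, 3) (footprint 29×8) is included at this height (area 232.00 mm²); Subtracting the remaining from the first: starting from the r=2 cylinder (12.00 mm²), the 11.5×22.5 cube at (5, 0.5) misses the remaining region (no effect); the r=4.5 sphere at (14.5, 10) misses the remaining region (no effect); the 29×8 cube at (8.5, 3) misses the remaining region (no effect) — area = 12.00 mm². Overall, the cross-section is a single solid region. Net area = 12.00 mm².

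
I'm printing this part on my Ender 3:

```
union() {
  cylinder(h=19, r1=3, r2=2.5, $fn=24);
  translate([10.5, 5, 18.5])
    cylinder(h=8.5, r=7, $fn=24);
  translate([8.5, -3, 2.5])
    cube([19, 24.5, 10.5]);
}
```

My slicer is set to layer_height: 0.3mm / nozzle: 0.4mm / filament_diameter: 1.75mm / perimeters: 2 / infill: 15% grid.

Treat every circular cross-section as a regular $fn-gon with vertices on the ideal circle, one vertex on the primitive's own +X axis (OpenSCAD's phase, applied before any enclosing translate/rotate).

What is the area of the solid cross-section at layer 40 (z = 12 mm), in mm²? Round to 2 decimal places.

At z = 12 mm: the cone: at t=0.632 of its height the radius interpolates to r₁+(r₂−r₁)t = 2.684, giving a regular 24-gon of that circumradius (area = (24/2)·2.684²·sin(360°/24) = 22.38 mm²); the cylinder at (10.5, 5) is not intersected at this z (z outside [18.5, 27]); the cube at (8.5, -3) (footprint 19×24.5) is included at this height (area 465.50 mm²); Merging all regions: the 2 present regions are separate (no shared area or edge), so areas and boundary lengths simply add and each stays a separate island — area = 487.88 mm². Overall, the cross-section has 2 separate islands. Net area = 487.88 mm².

487.88 mm²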